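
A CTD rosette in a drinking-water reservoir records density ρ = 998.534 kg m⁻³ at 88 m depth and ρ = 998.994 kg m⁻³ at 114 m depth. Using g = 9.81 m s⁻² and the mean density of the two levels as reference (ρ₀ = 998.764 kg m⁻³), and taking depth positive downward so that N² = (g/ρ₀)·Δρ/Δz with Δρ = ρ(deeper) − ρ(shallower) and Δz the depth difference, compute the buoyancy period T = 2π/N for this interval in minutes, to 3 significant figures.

7.94 min

Δρ = 998.994 − 998.534 = 0.460 kg m⁻³ over Δz = 114 − 88 = 26 m.
N² = (9.81/998.764) × (0.460/26) = 1.7378 × 10⁻⁴ s⁻².
N = √(1.7378 × 10⁻⁴) = 0.013183 rad s⁻¹, so T = 2π/N = 476.61 s = 7.9435 min ≈ 7.94 min.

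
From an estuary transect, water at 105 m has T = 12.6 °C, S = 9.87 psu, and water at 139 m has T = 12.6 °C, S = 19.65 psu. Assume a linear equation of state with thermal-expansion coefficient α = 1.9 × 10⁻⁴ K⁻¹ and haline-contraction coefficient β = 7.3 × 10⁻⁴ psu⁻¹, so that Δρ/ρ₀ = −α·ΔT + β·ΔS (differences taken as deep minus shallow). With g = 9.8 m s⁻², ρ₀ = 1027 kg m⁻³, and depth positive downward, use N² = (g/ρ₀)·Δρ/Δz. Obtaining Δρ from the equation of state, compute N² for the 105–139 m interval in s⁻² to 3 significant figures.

2.06 × 10⁻³ s⁻²

ΔT = +0.0 K, ΔS = +9.78 psu (deep − shallow).
Δρ/ρ₀ = −αΔT + βΔS = 0 + 7.1394 × 10⁻³ = 7.1394 × 10⁻³, so Δρ ≈ 7.332 kg m⁻³.
N² = (g/ρ₀)·Δρ/Δz = g·(Δρ/ρ₀)/Δz = 9.8 × 7.1394 × 10⁻³ / 34 = 2.0578 × 10⁻³ s⁻² ≈ 2.06 × 10⁻³ s⁻².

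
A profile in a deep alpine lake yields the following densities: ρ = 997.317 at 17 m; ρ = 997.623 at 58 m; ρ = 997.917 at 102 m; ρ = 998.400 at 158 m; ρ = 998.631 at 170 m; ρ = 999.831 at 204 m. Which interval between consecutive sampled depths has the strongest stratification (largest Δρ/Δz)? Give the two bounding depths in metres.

Compute the density gradient over each adjacent pair:
  17–58 m: Δρ/Δz = 0.306/41 = 7.5 × 10⁻³ kg m⁻⁴
  58–102 m: Δρ/Δz = 0.294/44 = 6.7 × 10⁻³ kg m⁻⁴
  102–158 m: Δρ/Δz = 0.483/56 = 8.6 × 10⁻³ kg m⁻⁴
  158–170 m: Δρ/Δz = 0.231/12 = 0.019 kg m⁻⁴
  170–204 m: Δρ/Δz = 1.200/34 = 0.035 kg m⁻⁴
The largest gradient is in the 170–204 m interval — the pycnocline.

170–204 m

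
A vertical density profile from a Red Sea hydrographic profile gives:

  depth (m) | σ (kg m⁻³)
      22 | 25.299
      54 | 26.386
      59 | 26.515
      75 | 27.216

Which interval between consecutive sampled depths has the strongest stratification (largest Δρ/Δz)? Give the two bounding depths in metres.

59–75 m

Compute the density gradient over each adjacent pair:
  22–54 m: Δρ/Δz = 1.087/32 = 0.034 kg m⁻⁴
  54–59 m: Δρ/Δz = 0.129/5 = 0.026 kg m⁻⁴
  59–75 m: Δρ/Δz = 0.701/16 = 0.044 kg m⁻⁴
The largest gradient is in the 59–75 m interval — the pycnocline.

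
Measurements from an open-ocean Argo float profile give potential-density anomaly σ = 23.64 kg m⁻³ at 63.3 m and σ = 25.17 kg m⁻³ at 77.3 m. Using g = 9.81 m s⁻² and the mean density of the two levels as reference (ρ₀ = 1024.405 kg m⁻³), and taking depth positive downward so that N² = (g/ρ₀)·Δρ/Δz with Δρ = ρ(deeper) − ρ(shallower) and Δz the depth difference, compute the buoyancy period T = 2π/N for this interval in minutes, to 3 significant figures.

Δρ = 1025.17 − 1023.64 = 1.53 kg m⁻³ over Δz = 77.3 − 63.3 = 14 m.
N² = (9.81/1024.405) × (1.53/14) = 1.0466 × 10⁻³ s⁻².
N = √(1.0466 × 10⁻³) = 0.032351 rad s⁻¹, so T = 2π/N = 194.22 s = 3.2370 min ≈ 3.24 min.

3.24 min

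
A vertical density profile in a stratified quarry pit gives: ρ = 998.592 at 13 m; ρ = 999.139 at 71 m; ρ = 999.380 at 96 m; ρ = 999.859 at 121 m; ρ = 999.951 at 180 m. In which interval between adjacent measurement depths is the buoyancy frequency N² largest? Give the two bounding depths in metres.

Compute the density gradient over each adjacent pair:
  13–71 m: Δρ/Δz = 0.547/58 = 9.4 × 10⁻³ kg m⁻⁴
  71–96 m: Δρ/Δz = 0.241/25 = 9.6 × 10⁻³ kg m⁻⁴
  96–121 m: Δρ/Δz = 0.479/25 = 0.019 kg m⁻⁴
  121–180 m: Δρ/Δz = 0.092/59 = 1.6 × 10⁻³ kg m⁻⁴
The largest gradient is in the 96–121 m interval — the pycnocline.

96–121 m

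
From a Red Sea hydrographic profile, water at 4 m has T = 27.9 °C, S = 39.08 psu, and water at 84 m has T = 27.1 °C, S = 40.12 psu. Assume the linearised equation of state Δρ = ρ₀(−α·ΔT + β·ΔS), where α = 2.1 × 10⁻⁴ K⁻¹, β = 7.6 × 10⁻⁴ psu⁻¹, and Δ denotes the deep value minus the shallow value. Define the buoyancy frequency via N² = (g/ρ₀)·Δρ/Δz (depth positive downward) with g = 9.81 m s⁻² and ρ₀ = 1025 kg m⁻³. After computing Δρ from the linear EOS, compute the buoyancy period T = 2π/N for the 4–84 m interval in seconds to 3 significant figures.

580 s

ΔT = -0.8 K, ΔS = +1.04 psu (deep − shallow).
Δρ/ρ₀ = −αΔT + βΔS = 1.68 × 10⁻⁴ + 7.904 × 10⁻⁴ = 9.584 × 10⁻⁴, so Δρ ≈ 0.9824 kg m⁻³.
N² = (g/ρ₀)·Δρ/Δz = g·(Δρ/ρ₀)/Δz = 9.81 × 9.584 × 10⁻⁴ / 80 = 1.1752 × 10⁻⁴ s⁻².
N = √(1.1752 × 10⁻⁴) = 0.010841 rad s⁻¹ → T = 2π/N = 579.58 s ≈ 580 s.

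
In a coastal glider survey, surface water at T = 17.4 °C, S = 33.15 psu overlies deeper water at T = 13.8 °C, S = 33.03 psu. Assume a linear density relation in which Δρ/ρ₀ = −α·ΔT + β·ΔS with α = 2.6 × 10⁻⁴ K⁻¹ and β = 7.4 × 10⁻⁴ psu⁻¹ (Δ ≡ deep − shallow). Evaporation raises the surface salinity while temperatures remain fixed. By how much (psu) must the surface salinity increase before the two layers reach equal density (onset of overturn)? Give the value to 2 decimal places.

1.14 psu

Neutral buoyancy requires −α(T_deep − T_surf) + β(S_deep − S_surf′) = 0.
S_surf′ = S_deep − (α/β)·ΔT = 33.03 − (2.6 × 10⁻⁴/7.4 × 10⁻⁴)·(-3.6) = 34.2949 psu.
Increase required: 34.2949 − 33.15 = 1.1449 psu.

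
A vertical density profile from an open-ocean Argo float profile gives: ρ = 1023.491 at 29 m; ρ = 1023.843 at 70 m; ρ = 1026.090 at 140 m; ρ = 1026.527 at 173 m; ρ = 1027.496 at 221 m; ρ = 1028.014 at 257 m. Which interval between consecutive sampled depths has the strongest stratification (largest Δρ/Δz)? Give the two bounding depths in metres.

70–140 m

Compute the density gradient over each adjacent pair:
  29–70 m: Δρ/Δz = 0.352/41 = 8.6 × 10⁻³ kg m⁻⁴
  70–140 m: Δρ/Δz = 2.247/70 = 0.032 kg m⁻⁴
  140–173 m: Δρ/Δz = 0.437/33 = 0.013 kg m⁻⁴
  173–221 m: Δρ/Δz = 0.969/48 = 0.020 kg m⁻⁴
  221–257 m: Δρ/Δz = 0.518/36 = 0.014 kg m⁻⁴
The largest gradient is in the 70–140 m interval — the pycnocline.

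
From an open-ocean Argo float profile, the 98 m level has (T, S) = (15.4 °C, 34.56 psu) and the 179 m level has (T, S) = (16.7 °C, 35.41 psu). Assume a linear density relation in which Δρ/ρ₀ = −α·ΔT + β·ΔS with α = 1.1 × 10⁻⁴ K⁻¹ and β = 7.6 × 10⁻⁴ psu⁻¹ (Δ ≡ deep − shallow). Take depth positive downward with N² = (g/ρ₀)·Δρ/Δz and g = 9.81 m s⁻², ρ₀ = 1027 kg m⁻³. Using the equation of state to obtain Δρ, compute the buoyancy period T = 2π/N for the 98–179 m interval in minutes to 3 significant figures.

ΔT = +1.3 K, ΔS = +0.85 psu (deep − shallow).
Δρ/ρ₀ = −αΔT + βΔS = -1.43 × 10⁻⁴ + 6.46 × 10⁻⁴ = 5.03 × 10⁻⁴, so Δρ ≈ 0.5166 kg m⁻³.
N² = (g/ρ₀)·Δρ/Δz = g·(Δρ/ρ₀)/Δz = 9.81 × 5.03 × 10⁻⁴ / 81 = 6.0919 × 10⁻⁵ s⁻².
N = √(6.0919 × 10⁻⁵) = 7.8051 × 10⁻³ rad s⁻¹ → T = 2π/N = 805.01 s = 13.417 min ≈ 13.4 min.

13.4 min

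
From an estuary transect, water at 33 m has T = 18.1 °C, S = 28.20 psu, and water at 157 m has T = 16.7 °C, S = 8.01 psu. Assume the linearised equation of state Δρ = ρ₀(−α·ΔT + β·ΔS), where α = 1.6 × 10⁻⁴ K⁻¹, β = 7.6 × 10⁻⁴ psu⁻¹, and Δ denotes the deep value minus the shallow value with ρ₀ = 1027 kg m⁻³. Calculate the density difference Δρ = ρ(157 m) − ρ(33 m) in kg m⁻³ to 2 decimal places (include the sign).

-15.53 kg m⁻³

ΔT = -1.4 K, ΔS = -20.19 psu (deep − shallow).
Δρ/ρ₀ = −(1.6 × 10⁻⁴)(-1.4) + (7.6 × 10⁻⁴)(-20.19) = -0.0151204.
Δρ = 1027 × (-0.0151204) = -15.53 kg m⁻³.
Negative Δρ: lighter below, statically unstable.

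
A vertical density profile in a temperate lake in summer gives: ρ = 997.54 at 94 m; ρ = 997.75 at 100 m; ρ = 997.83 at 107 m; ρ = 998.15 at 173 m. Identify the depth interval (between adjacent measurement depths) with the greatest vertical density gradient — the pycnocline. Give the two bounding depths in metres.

Compute the density gradient over each adjacent pair:
  94–100 m: Δρ/Δz = 0.21/6 = 0.035 kg m⁻⁴
  100–107 m: Δρ/Δz = 0.08/7 = 0.011 kg m⁻⁴
  107–173 m: Δρ/Δz = 0.32/66 = 4.8 × 10⁻³ kg m⁻⁴
The largest gradient is in the 94–100 m interval — the pycnocline.

94–100 m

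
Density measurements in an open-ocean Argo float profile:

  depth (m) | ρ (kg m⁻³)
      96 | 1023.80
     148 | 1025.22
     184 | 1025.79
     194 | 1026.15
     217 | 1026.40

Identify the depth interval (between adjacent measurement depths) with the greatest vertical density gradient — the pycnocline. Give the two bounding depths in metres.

184–194 m

Compute the density gradient over each adjacent pair:
  96–148 m: Δρ/Δz = 1.42/52 = 0.027 kg m⁻⁴
  148–184 m: Δρ/Δz = 0.57/36 = 0.016 kg m⁻⁴
  184–194 m: Δρ/Δz = 0.36/10 = 0.036 kg m⁻⁴
  194–217 m: Δρ/Δz = 0.25/23 = 0.011 kg m⁻⁴
The largest gradient is in the 184–194 m interval — the pycnocline.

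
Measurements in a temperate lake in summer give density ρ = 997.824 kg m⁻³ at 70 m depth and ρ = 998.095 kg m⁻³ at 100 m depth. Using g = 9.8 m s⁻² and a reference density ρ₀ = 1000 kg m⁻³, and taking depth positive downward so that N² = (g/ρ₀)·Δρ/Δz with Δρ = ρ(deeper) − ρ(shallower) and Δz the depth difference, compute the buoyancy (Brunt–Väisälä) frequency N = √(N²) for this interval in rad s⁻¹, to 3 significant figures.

Δρ = 998.095 − 997.824 = 0.271 kg m⁻³ over Δz = 100 − 70 = 30 m.
N² = (9.8/1000) × (0.271/30) = 8.8527 × 10⁻⁵ s⁻².
N = √(8.8527 × 10⁻⁵) = 9.4089 × 10⁻³ rad s⁻¹ ≈ 9.41 × 10⁻³ rad s⁻¹.

9.41 × 10⁻³ rad s⁻¹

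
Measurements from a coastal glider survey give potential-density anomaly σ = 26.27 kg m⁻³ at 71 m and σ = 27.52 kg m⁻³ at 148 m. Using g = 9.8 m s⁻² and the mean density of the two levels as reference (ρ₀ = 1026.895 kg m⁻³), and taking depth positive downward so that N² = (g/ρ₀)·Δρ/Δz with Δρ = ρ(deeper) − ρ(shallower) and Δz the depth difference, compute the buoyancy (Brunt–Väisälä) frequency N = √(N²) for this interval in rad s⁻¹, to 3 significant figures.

0.0124 rad s⁻¹

Δρ = 1027.52 − 1026.27 = 1.25 kg m⁻³ over Δz = 148 − 71 = 77 m.
N² = (9.8/1026.895) × (1.25/77) = 1.5492 × 10⁻⁴ s⁻².
N = √(1.5492 × 10⁻⁴) = 0.012447 rad s⁻¹ ≈ 0.0124 rad s⁻¹.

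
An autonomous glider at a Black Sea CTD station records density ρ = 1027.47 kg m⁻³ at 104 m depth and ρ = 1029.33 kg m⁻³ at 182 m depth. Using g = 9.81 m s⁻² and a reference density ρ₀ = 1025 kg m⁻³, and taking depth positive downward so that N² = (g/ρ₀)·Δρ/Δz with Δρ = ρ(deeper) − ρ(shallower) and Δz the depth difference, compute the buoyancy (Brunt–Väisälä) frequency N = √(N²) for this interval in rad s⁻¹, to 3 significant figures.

0.0151 rad s⁻¹

Δρ = 1029.33 − 1027.47 = 1.86 kg m⁻³ over Δz = 182 − 104 = 78 m.
N² = (9.81/1025) × (1.86/78) = 2.2823 × 10⁻⁴ s⁻².
N = √(2.2823 × 10⁻⁴) = 0.015107 rad s⁻¹ ≈ 0.0151 rad s⁻¹.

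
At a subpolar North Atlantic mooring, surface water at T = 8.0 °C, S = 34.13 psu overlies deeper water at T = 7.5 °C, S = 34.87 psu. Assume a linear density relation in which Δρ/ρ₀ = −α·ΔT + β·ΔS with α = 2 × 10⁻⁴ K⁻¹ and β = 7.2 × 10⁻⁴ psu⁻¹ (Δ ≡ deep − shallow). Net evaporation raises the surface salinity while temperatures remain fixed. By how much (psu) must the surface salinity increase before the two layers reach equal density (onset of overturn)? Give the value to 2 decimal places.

0.88 psu

Neutral buoyancy requires −α(T_deep − T_surf) + β(S_deep − S_surf′) = 0.
S_surf′ = S_deep − (α/β)·ΔT = 34.87 − (2 × 10⁻⁴/7.2 × 10⁻⁴)·(-0.5) = 35.0089 psu.
Increase required: 35.0089 − 34.13 = 0.8789 psu.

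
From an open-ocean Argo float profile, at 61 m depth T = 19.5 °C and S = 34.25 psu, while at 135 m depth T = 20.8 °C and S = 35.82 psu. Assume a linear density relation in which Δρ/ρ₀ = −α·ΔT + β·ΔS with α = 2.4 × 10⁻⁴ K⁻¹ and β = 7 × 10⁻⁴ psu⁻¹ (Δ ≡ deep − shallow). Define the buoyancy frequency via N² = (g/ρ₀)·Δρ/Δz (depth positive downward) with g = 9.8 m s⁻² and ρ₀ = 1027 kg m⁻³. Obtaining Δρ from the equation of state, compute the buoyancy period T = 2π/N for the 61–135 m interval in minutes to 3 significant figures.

10.3 min

ΔT = +1.3 K, ΔS = +1.57 psu (deep − shallow).
Δρ/ρ₀ = −αΔT + βΔS = -3.12 × 10⁻⁴ + 1.099 × 10⁻³ = 7.87 × 10⁻⁴, so Δρ ≈ 0.8082 kg m⁻³.
N² = (g/ρ₀)·Δρ/Δz = g·(Δρ/ρ₀)/Δz = 9.8 × 7.87 × 10⁻⁴ / 74 = 1.0422 × 10⁻⁴ s⁻².
N = √(1.0422 × 10⁻⁴) = 0.010209 rad s⁻¹ → T = 2π/N = 615.46 s = 10.258 min ≈ 10.3 min.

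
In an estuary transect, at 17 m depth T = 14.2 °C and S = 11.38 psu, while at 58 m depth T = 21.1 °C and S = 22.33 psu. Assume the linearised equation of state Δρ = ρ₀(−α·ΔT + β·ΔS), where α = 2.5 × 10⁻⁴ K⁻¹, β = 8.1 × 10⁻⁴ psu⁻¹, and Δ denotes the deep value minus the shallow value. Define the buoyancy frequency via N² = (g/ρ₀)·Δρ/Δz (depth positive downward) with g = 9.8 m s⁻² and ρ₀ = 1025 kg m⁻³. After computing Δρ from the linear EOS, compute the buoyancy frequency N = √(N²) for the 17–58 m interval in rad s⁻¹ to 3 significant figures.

ΔT = +6.9 K, ΔS = +10.95 psu (deep − shallow).
Δρ/ρ₀ = −αΔT + βΔS = -1.725 × 10⁻³ + 8.8695 × 10⁻³ = 7.1445 × 10⁻³, so Δρ ≈ 7.323 kg m⁻³.
N² = (g/ρ₀)·Δρ/Δz = g·(Δρ/ρ₀)/Δz = 9.8 × 7.1445 × 10⁻³ / 41 = 1.7077 × 10⁻³ s⁻².
N = √(1.7077 × 10⁻³) = 0.041324 rad s⁻¹ ≈ 0.0413 rad s⁻¹.

0.0413 rad s⁻¹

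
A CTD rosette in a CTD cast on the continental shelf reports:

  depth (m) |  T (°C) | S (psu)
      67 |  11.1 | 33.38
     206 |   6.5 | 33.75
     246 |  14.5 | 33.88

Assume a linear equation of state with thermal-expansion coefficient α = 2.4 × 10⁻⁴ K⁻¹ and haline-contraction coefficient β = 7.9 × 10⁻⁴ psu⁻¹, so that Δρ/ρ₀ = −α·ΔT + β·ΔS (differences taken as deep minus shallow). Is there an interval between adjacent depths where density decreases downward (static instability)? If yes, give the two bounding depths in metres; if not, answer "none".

Evaluate Δρ/ρ₀ = −αΔT + βΔS across each adjacent pair:
  67–206 m: −αΔT+βΔS = −(2.4 × 10⁻⁴)(-4.6)+(7.9 × 10⁻⁴)(+0.37) = 1.4 × 10⁻³ → stable
  206–246 m: −αΔT+βΔS = −(2.4 × 10⁻⁴)(+8.0)+(7.9 × 10⁻⁴)(+0.13) = -1.8 × 10⁻³ → UNSTABLE
The 206–246 m interval has Δρ < 0: lighter water underlies denser water.

206–246 m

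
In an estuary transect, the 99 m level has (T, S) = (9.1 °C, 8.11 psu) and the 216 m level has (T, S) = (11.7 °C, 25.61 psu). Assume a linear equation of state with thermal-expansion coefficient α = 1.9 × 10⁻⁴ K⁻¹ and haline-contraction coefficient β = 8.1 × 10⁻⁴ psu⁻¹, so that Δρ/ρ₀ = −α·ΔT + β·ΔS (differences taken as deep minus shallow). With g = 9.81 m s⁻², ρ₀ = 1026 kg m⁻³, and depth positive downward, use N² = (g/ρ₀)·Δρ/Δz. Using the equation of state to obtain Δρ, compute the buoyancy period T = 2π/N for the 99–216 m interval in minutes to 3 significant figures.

3.09 min

ΔT = +2.6 K, ΔS = +17.50 psu (deep − shallow).
Δρ/ρ₀ = −αΔT + βΔS = -4.94 × 10⁻⁴ + 0.014175 = 0.013681, so Δρ ≈ 14.04 kg m⁻³.
N² = (g/ρ₀)·Δρ/Δz = g·(Δρ/ρ₀)/Δz = 9.81 × 0.013681 / 117 = 1.1471 × 10⁻³ s⁻².
N = √(1.1471 × 10⁻³) = 0.033869 rad s⁻¹ → T = 2π/N = 185.51 s = 3.0918 min ≈ 3.09 min.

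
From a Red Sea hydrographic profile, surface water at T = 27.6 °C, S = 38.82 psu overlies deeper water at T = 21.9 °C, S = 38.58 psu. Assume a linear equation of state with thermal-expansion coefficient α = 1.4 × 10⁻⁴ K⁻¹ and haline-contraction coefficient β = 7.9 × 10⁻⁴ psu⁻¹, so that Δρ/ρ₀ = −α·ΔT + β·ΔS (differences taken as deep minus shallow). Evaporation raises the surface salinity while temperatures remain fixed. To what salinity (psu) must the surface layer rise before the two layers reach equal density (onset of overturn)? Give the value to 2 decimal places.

39.59 psu

Neutral buoyancy requires −α(T_deep − T_surf) + β(S_deep − S_surf′) = 0.
S_surf′ = S_deep − (α/β)·ΔT = 38.58 − (1.4 × 10⁻⁴/7.9 × 10⁻⁴)·(-5.7) = 39.5901 psu.
Increase required: 39.5901 − 38.82 = 0.7701 psu.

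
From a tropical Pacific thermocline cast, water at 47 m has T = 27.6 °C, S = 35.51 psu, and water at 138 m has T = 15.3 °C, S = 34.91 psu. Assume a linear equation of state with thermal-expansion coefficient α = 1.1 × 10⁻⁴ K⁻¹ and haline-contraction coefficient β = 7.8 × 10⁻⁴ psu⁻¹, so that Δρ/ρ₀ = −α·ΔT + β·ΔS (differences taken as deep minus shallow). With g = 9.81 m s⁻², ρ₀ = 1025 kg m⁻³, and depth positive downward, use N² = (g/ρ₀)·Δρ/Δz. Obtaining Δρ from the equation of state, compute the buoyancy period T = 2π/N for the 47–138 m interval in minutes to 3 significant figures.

10.7 min

ΔT = -12.3 K, ΔS = -0.60 psu (deep − shallow).
Δρ/ρ₀ = −αΔT + βΔS = 1.353 × 10⁻³ − 4.68 × 10⁻⁴ = 8.85 × 10⁻⁴, so Δρ ≈ 0.9071 kg m⁻³.
N² = (g/ρ₀)·Δρ/Δz = g·(Δρ/ρ₀)/Δz = 9.81 × 8.85 × 10⁻⁴ / 91 = 9.5405 × 10⁻⁵ s⁻².
N = √(9.5405 × 10⁻⁵) = 9.7675 × 10⁻³ rad s⁻¹ → T = 2π/N = 643.27 s = 10.721 min ≈ 10.7 min.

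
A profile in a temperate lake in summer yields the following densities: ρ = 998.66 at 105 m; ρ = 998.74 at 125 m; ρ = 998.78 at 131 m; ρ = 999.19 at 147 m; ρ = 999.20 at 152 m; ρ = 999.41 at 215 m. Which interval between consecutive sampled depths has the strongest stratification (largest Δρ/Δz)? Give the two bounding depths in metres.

Compute the density gradient over each adjacent pair:
  105–125 m: Δρ/Δz = 0.08/20 = 4.0 × 10⁻³ kg m⁻⁴
  125–131 m: Δρ/Δz = 0.04/6 = 6.7 × 10⁻³ kg m⁻⁴
  131–147 m: Δρ/Δz = 0.41/16 = 0.026 kg m⁻⁴
  147–152 m: Δρ/Δz = 0.01/5 = 2.0 × 10⁻³ kg m⁻⁴
  152–215 m: Δρ/Δz = 0.21/63 = 3.3 × 10⁻³ kg m⁻⁴
The largest gradient is in the 131–147 m interval — the pycnocline.

131–147 m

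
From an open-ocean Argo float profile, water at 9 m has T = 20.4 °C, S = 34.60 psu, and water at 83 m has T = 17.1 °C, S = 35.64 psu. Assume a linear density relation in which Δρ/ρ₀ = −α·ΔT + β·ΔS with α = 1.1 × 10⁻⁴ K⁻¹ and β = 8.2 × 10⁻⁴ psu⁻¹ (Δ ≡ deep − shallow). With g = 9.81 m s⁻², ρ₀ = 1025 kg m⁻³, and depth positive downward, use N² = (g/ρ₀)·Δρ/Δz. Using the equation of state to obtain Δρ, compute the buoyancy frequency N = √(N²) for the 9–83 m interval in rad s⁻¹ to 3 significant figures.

0.0127 rad s⁻¹

ΔT = -3.3 K, ΔS = +1.04 psu (deep − shallow).
Δρ/ρ₀ = −αΔT + βΔS = 3.63 × 10⁻⁴ + 8.528 × 10⁻⁴ = 1.2158 × 10⁻³, so Δρ ≈ 1.246 kg m⁻³.
N² = (g/ρ₀)·Δρ/Δz = g·(Δρ/ρ₀)/Δz = 9.81 × 1.2158 × 10⁻³ / 74 = 1.6118 × 10⁻⁴ s⁻².
N = √(1.6118 × 10⁻⁴) = 0.012696 rad s⁻¹ ≈ 0.0127 rad s⁻¹.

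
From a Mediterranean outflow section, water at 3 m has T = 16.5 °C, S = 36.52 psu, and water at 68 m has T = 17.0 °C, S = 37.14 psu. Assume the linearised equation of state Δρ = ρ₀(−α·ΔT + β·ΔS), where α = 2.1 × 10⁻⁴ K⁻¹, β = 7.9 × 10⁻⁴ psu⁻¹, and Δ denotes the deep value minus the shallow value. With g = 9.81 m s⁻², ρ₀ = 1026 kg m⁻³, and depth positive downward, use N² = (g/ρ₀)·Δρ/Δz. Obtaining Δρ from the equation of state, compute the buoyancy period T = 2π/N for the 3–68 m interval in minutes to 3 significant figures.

13.7 min

ΔT = +0.5 K, ΔS = +0.62 psu (deep − shallow).
Δρ/ρ₀ = −αΔT + βΔS = -1.05 × 10⁻⁴ + 4.898 × 10⁻⁴ = 3.848 × 10⁻⁴, so Δρ ≈ 0.3948 kg m⁻³.
N² = (g/ρ₀)·Δρ/Δz = g·(Δρ/ρ₀)/Δz = 9.81 × 3.848 × 10⁻⁴ / 65 = 5.8075 × 10⁻⁵ s⁻².
N = √(5.8075 × 10⁻⁵) = 7.6207 × 10⁻³ rad s⁻¹ → T = 2π/N = 824.49 s = 13.742 min ≈ 13.7 min.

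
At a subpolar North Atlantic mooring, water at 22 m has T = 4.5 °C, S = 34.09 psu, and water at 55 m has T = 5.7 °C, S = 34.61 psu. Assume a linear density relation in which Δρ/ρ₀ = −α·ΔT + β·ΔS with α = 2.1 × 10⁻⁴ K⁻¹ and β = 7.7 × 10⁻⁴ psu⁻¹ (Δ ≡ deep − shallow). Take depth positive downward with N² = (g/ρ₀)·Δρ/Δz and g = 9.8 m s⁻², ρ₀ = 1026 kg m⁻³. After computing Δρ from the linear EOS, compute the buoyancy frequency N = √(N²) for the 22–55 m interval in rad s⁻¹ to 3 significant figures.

6.64 × 10⁻³ rad s⁻¹

ΔT = +1.2 K, ΔS = +0.52 psu (deep − shallow).
Δρ/ρ₀ = −αΔT + βΔS = -2.52 × 10⁻⁴ + 4.004 × 10⁻⁴ = 1.484 × 10⁻⁴, so Δρ ≈ 0.1523 kg m⁻³.
N² = (g/ρ₀)·Δρ/Δz = g·(Δρ/ρ₀)/Δz = 9.8 × 1.484 × 10⁻⁴ / 33 = 4.4070 × 10⁻⁵ s⁻².
N = √(4.4070 × 10⁻⁵) = 6.6385 × 10⁻³ rad s⁻¹ ≈ 6.64 × 10⁻³ rad s⁻¹.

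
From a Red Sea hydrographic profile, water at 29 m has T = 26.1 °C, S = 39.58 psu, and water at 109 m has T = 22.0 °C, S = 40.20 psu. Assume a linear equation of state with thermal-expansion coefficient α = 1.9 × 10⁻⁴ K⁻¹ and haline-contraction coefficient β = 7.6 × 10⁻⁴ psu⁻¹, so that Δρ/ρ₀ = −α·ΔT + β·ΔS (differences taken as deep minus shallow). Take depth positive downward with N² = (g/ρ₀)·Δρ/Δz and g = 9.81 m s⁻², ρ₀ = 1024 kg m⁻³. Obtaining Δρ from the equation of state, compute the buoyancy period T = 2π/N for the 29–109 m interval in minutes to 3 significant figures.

ΔT = -4.1 K, ΔS = +0.62 psu (deep − shallow).
Δρ/ρ₀ = −αΔT + βΔS = 7.79 × 10⁻⁴ + 4.712 × 10⁻⁴ = 1.2502 × 10⁻³, so Δρ ≈ 1.280 kg m⁻³.
N² = (g/ρ₀)·Δρ/Δz = g·(Δρ/ρ₀)/Δz = 9.81 × 1.2502 × 10⁻³ / 80 = 1.5331 × 10⁻⁴ s⁻².
N = √(1.5331 × 10⁻⁴) = 0.012382 rad s⁻¹ → T = 2π/N = 507.45 s = 8.4575 min ≈ 8.46 min.

8.46 min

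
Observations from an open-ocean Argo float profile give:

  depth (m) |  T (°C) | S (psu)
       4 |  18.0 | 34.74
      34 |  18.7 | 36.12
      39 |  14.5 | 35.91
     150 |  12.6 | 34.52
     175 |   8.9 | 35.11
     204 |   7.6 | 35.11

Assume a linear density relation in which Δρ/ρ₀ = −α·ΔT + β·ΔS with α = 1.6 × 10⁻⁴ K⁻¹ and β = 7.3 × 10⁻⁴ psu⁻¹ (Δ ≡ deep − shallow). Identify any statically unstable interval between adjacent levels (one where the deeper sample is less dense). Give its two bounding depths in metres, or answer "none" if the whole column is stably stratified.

Evaluate Δρ/ρ₀ = −αΔT + βΔS across each adjacent pair:
  4–34 m: −αΔT+βΔS = −(1.6 × 10⁻⁴)(+0.7)+(7.3 × 10⁻⁴)(+1.38) = 9.0 × 10⁻⁴ → stable
  34–39 m: −αΔT+βΔS = −(1.6 × 10⁻⁴)(-4.2)+(7.3 × 10⁻⁴)(-0.21) = 5.2 × 10⁻⁴ → stable
  39–150 m: −αΔT+βΔS = −(1.6 × 10⁻⁴)(-1.9)+(7.3 × 10⁻⁴)(-1.39) = -7.1 × 10⁻⁴ → UNSTABLE
  150–175 m: −αΔT+βΔS = −(1.6 × 10⁻⁴)(-3.7)+(7.3 × 10⁻⁴)(+0.59) = 1.0 × 10⁻³ → stable
  175–204 m: −αΔT+βΔS = −(1.6 × 10⁻⁴)(-1.3)+(7.3 × 10⁻⁴)(+0.00) = 2.1 × 10⁻⁴ → stable
The 39–150 m interval has Δρ < 0: lighter water underlies denser water.

39–150 m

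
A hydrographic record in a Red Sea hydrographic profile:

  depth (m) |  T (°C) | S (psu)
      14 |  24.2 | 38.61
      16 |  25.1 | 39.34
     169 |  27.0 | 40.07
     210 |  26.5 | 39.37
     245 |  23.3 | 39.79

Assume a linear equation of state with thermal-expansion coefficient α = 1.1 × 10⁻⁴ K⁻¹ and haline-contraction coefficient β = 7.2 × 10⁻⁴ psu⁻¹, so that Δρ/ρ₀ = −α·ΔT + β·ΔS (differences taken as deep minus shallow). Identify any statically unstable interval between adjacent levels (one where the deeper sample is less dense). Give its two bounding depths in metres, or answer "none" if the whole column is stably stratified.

169–210 m

Evaluate Δρ/ρ₀ = −αΔT + βΔS across each adjacent pair:
  14–16 m: −αΔT+βΔS = −(1.1 × 10⁻⁴)(+0.9)+(7.2 × 10⁻⁴)(+0.73) = 4.3 × 10⁻⁴ → stable
  16–169 m: −αΔT+βΔS = −(1.1 × 10⁻⁴)(+1.9)+(7.2 × 10⁻⁴)(+0.73) = 3.2 × 10⁻⁴ → stable
  169–210 m: −αΔT+βΔS = −(1.1 × 10⁻⁴)(-0.5)+(7.2 × 10⁻⁴)(-0.70) = -4.5 × 10⁻⁴ → UNSTABLE
  210–245 m: −αΔT+βΔS = −(1.1 × 10⁻⁴)(-3.2)+(7.2 × 10⁻⁴)(+0.42) = 6.5 × 10⁻⁴ → stable
The 169–210 m interval has Δρ < 0: lighter water underlies denser water.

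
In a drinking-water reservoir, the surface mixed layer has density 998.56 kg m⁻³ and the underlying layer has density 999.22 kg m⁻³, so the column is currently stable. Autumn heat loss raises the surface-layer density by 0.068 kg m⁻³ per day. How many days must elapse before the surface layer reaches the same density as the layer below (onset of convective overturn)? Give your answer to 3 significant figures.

Density deficit of the surface layer: 999.22 − 998.56 = 0.66 kg m⁻³.
Required change = 0.66 / 0.068 = 9.71 days.

9.71 days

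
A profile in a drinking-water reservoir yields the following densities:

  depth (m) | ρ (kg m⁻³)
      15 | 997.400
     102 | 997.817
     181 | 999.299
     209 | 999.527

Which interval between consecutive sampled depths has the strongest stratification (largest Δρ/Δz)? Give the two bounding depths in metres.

102–181 m

Compute the density gradient over each adjacent pair:
  15–102 m: Δρ/Δz = 0.417/87 = 4.8 × 10⁻³ kg m⁻⁴
  102–181 m: Δρ/Δz = 1.482/79 = 0.019 kg m⁻⁴
  181–209 m: Δρ/Δz = 0.228/28 = 8.1 × 10⁻³ kg m⁻⁴
The largest gradient is in the 102–181 m interval — the pycnocline.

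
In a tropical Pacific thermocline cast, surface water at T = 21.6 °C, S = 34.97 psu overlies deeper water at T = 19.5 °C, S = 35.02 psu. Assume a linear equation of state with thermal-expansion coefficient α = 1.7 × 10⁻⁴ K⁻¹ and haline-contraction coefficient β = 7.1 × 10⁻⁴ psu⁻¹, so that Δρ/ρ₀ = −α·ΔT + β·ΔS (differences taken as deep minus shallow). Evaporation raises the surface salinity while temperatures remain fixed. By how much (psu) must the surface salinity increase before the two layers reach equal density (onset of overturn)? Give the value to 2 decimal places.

Neutral buoyancy requires −α(T_deep − T_surf) + β(S_deep − S_surf′) = 0.
S_surf′ = S_deep − (α/β)·ΔT = 35.02 − (1.7 × 10⁻⁴/7.1 × 10⁻⁴)·(-2.1) = 35.5228 psu.
Increase required: 35.5228 − 34.97 = 0.5528 psu.

0.55 psu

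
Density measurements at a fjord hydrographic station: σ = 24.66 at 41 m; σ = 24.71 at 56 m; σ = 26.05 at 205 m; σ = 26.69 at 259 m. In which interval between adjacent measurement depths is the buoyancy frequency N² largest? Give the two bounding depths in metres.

Compute the density gradient over each adjacent pair:
  41–56 m: Δρ/Δz = 0.05/15 = 3.3 × 10⁻³ kg m⁻⁴
  56–205 m: Δρ/Δz = 1.34/149 = 9.0 × 10⁻³ kg m⁻⁴
  205–259 m: Δρ/Δz = 0.64/54 = 0.012 kg m⁻⁴
The largest gradient is in the 205–259 m interval — the pycnocline.

205–259 m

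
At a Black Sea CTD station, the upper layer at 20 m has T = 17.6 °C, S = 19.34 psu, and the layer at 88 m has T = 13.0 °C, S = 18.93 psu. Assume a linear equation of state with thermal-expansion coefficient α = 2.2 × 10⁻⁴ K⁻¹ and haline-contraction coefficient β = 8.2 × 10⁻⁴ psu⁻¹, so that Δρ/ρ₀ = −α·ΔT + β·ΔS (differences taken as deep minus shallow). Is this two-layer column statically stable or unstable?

ΔT = 13.0 − 17.6 = -4.6 K and ΔS = 18.93 − 19.34 = -0.41 psu (deep − shallow).
−αΔT = 1.012 × 10⁻³; βΔS = -3.362 × 10⁻⁴; sum Δρ/ρ₀ = 6.758 × 10⁻⁴.
Δρ/ρ₀ > 0, so Δρ > 0: deeper water is denser → statically stable.

stable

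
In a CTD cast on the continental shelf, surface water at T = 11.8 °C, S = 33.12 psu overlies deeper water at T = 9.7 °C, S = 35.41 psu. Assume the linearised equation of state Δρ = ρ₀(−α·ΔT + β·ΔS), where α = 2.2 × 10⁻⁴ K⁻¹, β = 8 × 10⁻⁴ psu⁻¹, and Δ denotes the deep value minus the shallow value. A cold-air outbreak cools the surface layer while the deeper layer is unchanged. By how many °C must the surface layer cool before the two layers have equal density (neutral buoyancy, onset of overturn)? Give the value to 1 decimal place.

Neutral buoyancy requires Δρ = 0, i.e. −α(T_deep − T_surf′) + β(S_deep − S_surf) = 0.
T_surf′ = T_deep − (β/α)·ΔS = 9.7 − (8 × 10⁻⁴/2.2 × 10⁻⁴)·(+2.29) = 1.373 °C.
Cooling required: 11.8 − (1.373) = 10.427 °C.

10.4 °C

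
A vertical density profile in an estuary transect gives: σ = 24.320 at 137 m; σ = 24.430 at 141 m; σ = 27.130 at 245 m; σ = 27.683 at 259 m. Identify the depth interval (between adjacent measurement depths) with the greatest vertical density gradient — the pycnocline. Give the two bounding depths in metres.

245–259 m

Compute the density gradient over each adjacent pair:
  137–141 m: Δρ/Δz = 0.110/4 = 0.028 kg m⁻⁴
  141–245 m: Δρ/Δz = 2.700/104 = 0.026 kg m⁻⁴
  245–259 m: Δρ/Δz = 0.553/14 = 0.040 kg m⁻⁴
The largest gradient is in the 245–259 m interval — the pycnocline.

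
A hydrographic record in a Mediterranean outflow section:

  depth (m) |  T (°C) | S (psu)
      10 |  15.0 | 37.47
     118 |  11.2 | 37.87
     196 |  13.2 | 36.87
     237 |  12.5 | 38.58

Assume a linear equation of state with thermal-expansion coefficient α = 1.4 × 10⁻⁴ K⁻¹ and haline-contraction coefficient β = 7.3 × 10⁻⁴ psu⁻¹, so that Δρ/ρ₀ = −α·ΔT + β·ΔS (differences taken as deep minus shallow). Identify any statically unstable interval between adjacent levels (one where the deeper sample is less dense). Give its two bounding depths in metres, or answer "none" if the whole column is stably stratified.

Evaluate Δρ/ρ₀ = −αΔT + βΔS across each adjacent pair:
  10–118 m: −αΔT+βΔS = −(1.4 × 10⁻⁴)(-3.8)+(7.3 × 10⁻⁴)(+0.40) = 8.2 × 10⁻⁴ → stable
  118–196 m: −αΔT+βΔS = −(1.4 × 10⁻⁴)(+2.0)+(7.3 × 10⁻⁴)(-1.00) = -1.0 × 10⁻³ → UNSTABLE
  196–237 m: −αΔT+βΔS = −(1.4 × 10⁻⁴)(-0.7)+(7.3 × 10⁻⁴)(+1.71) = 1.3 × 10⁻³ → stable
The 118–196 m interval has Δρ < 0: lighter water underlies denser water.

118–196 m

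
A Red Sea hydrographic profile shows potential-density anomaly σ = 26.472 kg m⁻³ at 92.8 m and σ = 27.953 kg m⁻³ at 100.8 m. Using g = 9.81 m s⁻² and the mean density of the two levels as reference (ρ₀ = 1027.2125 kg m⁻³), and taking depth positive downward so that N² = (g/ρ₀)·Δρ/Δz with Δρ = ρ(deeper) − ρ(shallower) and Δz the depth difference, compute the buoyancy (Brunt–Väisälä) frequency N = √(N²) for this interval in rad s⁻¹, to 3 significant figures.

Δρ = 1027.953 − 1026.472 = 1.481 kg m⁻³ over Δz = 100.8 − 92.8 = 8 m.
N² = (9.81/1027.2125) × (1.481/8) = 1.7680 × 10⁻³ s⁻².
N = √(1.7680 × 10⁻³) = 0.042048 rad s⁻¹ ≈ 0.0420 rad s⁻¹.

0.0420 rad s⁻¹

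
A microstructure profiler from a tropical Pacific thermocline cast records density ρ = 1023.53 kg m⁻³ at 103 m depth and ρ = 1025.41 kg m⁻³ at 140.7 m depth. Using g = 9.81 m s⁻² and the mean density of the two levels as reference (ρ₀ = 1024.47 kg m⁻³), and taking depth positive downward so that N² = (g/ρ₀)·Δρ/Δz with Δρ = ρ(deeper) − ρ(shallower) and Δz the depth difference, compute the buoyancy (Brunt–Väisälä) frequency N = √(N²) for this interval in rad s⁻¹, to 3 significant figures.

Δρ = 1025.41 − 1023.53 = 1.88 kg m⁻³ over Δz = 140.7 − 103 = 37.7 m.
N² = (9.81/1024.47) × (1.88/37.7) = 4.7751 × 10⁻⁴ s⁻².
N = √(4.7751 × 10⁻⁴) = 0.021852 rad s⁻¹ ≈ 0.0219 rad s⁻¹.

0.0219 rad s⁻¹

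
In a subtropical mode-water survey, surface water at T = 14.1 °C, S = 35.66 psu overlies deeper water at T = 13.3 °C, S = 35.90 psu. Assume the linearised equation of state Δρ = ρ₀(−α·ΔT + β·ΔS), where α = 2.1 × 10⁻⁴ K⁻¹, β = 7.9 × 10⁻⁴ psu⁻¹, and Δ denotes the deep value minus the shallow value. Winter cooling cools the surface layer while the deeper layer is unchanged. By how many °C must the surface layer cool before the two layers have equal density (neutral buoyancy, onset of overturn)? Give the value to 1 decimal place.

1.7 °C

Neutral buoyancy requires Δρ = 0, i.e. −α(T_deep − T_surf′) + β(S_deep − S_surf) = 0.
T_surf′ = T_deep − (β/α)·ΔS = 13.3 − (7.9 × 10⁻⁴/2.1 × 10⁻⁴)·(+0.24) = 12.397 °C.
Cooling required: 14.1 − (12.397) = 1.703 °C.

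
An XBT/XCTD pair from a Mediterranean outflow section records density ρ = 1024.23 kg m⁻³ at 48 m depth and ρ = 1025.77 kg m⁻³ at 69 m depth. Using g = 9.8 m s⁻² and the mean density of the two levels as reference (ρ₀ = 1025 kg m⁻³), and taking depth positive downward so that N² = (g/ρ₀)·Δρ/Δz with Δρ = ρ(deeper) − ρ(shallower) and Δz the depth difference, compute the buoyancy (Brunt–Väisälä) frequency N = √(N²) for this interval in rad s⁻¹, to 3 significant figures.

Δρ = 1025.77 − 1024.23 = 1.54 kg m⁻³ over Δz = 69 − 48 = 21 m.
N² = (9.8/1025) × (1.54/21) = 7.0114 × 10⁻⁴ s⁻².
N = √(7.0114 × 10⁻⁴) = 0.026479 rad s⁻¹ ≈ 0.0265 rad s⁻¹.

0.0265 rad s⁻¹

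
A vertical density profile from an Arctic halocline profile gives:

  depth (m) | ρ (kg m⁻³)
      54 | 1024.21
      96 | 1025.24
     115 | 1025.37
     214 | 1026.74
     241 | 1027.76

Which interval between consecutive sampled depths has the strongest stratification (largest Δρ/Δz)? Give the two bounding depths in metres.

214–241 m

Compute the density gradient over each adjacent pair:
  54–96 m: Δρ/Δz = 1.03/42 = 0.025 kg m⁻⁴
  96–115 m: Δρ/Δz = 0.13/19 = 6.8 × 10⁻³ kg m⁻⁴
  115–214 m: Δρ/Δz = 1.37/99 = 0.014 kg m⁻⁴
  214–241 m: Δρ/Δz = 1.02/27 = 0.038 kg m⁻⁴
The largest gradient is in the 214–241 m interval — the pycnocline.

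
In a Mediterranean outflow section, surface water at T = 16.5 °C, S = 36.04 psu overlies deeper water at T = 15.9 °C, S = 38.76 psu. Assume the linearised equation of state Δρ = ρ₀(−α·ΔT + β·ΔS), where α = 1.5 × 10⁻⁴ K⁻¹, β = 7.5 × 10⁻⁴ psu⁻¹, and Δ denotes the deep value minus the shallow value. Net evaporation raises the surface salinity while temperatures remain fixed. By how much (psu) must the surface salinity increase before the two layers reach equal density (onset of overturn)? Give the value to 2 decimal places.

Neutral buoyancy requires −α(T_deep − T_surf) + β(S_deep − S_surf′) = 0.
S_surf′ = S_deep − (α/β)·ΔT = 38.76 − (1.5 × 10⁻⁴/7.5 × 10⁻⁴)·(-0.6) = 38.8800 psu.
Increase required: 38.8800 − 36.04 = 2.8400 psu.

2.84 psu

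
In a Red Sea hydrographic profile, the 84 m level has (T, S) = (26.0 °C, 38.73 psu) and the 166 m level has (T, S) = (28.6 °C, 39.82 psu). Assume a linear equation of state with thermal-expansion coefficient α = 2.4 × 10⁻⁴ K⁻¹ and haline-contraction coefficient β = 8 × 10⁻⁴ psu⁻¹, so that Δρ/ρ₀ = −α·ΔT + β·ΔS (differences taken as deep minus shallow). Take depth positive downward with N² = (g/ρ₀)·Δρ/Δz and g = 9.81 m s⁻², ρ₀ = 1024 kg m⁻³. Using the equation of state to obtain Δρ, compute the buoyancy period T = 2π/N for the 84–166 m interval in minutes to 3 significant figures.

ΔT = +2.6 K, ΔS = +1.09 psu (deep − shallow).
Δρ/ρ₀ = −αΔT + βΔS = -6.24 × 10⁻⁴ + 8.72 × 10⁻⁴ = 2.48 × 10⁻⁴, so Δρ ≈ 0.2540 kg m⁻³.
N² = (g/ρ₀)·Δρ/Δz = g·(Δρ/ρ₀)/Δz = 9.81 × 2.48 × 10⁻⁴ / 82 = 2.9669 × 10⁻⁵ s⁻².
N = √(2.9669 × 10⁻⁵) = 5.4469 × 10⁻³ rad s⁻¹ → T = 2π/N = 1.1535 × 10³ s = 19.225 min ≈ 19.2 min.

19.2 min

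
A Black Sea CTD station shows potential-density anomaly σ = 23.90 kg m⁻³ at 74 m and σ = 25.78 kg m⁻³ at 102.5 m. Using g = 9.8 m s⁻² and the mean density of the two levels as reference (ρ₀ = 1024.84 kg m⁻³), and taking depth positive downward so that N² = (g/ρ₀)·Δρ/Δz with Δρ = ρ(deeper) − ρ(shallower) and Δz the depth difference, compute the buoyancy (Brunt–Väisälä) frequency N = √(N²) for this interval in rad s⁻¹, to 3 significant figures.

0.0251 rad s⁻¹

Δρ = 1025.78 − 1023.90 = 1.88 kg m⁻³ over Δz = 102.5 − 74 = 28.5 m.
N² = (9.8/1024.84) × (1.88/28.5) = 6.3079 × 10⁻⁴ s⁻².
N = √(6.3079 × 10⁻⁴) = 0.025116 rad s⁻¹ ≈ 0.0251 rad s⁻¹.
N² > 0, so the interval is statically stable.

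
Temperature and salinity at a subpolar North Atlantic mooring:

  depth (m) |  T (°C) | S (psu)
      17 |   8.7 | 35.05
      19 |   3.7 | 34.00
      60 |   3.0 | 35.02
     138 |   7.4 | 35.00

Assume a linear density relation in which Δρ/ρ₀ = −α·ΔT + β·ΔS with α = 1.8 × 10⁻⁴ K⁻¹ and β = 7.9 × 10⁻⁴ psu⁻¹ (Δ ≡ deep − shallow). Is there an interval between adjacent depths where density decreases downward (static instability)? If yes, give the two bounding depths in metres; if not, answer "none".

60–138 m

Evaluate Δρ/ρ₀ = −αΔT + βΔS across each adjacent pair:
  17–19 m: −αΔT+βΔS = −(1.8 × 10⁻⁴)(-5.0)+(7.9 × 10⁻⁴)(-1.05) = 7.1 × 10⁻⁵ → stable
  19–60 m: −αΔT+βΔS = −(1.8 × 10⁻⁴)(-0.7)+(7.9 × 10⁻⁴)(+1.02) = 9.3 × 10⁻⁴ → stable
  60–138 m: −αΔT+βΔS = −(1.8 × 10⁻⁴)(+4.4)+(7.9 × 10⁻⁴)(-0.02) = -8.1 × 10⁻⁴ → UNSTABLE
The 60–138 m interval has Δρ < 0: lighter water underlies denser water.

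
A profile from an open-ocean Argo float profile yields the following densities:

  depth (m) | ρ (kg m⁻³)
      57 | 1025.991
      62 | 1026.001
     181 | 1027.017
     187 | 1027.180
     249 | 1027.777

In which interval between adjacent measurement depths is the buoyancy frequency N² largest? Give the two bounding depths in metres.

Compute the density gradient over each adjacent pair:
  57–62 m: Δρ/Δz = 0.010/5 = 2.0 × 10⁻³ kg m⁻⁴
  62–181 m: Δρ/Δz = 1.016/119 = 8.5 × 10⁻³ kg m⁻⁴
  181–187 m: Δρ/Δz = 0.163/6 = 0.027 kg m⁻⁴
  187–249 m: Δρ/Δz = 0.597/62 = 9.6 × 10⁻³ kg m⁻⁴
The largest gradient is in the 181–187 m interval — the pycnocline.

181–187 m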